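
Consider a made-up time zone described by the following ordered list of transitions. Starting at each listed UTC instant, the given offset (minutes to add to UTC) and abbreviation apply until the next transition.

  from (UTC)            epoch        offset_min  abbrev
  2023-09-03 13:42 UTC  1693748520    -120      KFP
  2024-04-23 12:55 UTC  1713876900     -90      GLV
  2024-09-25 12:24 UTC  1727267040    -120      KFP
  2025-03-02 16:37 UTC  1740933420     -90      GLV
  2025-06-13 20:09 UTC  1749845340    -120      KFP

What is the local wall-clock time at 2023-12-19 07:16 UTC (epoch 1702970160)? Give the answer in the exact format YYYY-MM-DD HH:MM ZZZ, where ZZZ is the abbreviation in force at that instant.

2023-12-19 05:16 KFP

Query: 2023-12-19 07:16 UTC
Rule 1/5 (KFP, -02:00): 2023-09-03 13:42 UTC ≤ query < 2024-04-23 12:55 UTC
7·60 + 16 - 120 = 316 min
316 = 0·1440 + 316; 316 = 5·60 + 16 → 05:16, same day
→ 2023-12-19 05:16 KFP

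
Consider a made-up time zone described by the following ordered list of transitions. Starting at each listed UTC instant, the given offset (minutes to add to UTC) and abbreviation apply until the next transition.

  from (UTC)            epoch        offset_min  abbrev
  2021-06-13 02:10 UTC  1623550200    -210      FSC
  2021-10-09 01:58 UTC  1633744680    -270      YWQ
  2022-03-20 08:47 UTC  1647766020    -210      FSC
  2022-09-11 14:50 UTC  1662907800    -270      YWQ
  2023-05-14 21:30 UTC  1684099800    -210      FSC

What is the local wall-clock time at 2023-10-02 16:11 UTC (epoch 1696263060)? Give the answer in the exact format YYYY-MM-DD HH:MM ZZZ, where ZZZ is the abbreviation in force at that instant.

2023-10-02 12:41 FSC

Query: 2023-10-02 16:11 UTC
Rule 5/5 (FSC, -03:30): 2023-05-14 21:30 UTC ≤ query < +∞
16·60 + 11 - 210 = 761 min
761 = 0·1440 + 761; 761 = 12·60 + 41 → 12:41, same day
→ 2023-10-02 12:41 FSC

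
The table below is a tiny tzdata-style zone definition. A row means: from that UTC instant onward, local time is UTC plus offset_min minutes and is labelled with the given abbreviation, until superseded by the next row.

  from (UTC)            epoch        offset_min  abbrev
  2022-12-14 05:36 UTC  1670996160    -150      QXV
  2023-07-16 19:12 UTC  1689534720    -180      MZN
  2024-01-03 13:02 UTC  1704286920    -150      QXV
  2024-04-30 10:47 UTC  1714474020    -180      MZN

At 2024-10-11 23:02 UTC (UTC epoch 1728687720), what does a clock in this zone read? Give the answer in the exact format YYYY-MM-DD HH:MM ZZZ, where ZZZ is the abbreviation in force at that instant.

Query: 2024-10-11 23:02 UTC
Rule 4/4 (MZN, -03:00): 2024-04-30 10:47 UTC ≤ query < +∞
23·60 + 2 - 180 = 1202 min
1202 = 0·1440 + 1202; 1202 = 20·60 + 2 → 20:02, same day
→ 2024-10-11 20:02 MZN

2024-10-11 20:02 MZN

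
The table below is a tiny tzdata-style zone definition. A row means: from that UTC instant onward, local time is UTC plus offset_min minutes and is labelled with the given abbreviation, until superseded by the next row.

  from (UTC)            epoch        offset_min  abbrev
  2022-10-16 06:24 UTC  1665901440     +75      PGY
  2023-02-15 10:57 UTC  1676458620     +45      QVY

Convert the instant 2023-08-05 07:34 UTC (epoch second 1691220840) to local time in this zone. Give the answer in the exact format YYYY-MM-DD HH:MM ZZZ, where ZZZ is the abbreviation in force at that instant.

Query: 2023-08-05 07:34 UTC
Rule 2/2 (QVY, +00:45): 2023-02-15 10:57 UTC ≤ query < +∞
7·60 + 34 + 45 = 499 min
499 = 0·1440 + 499; 499 = 8·60 + 19 → 08:19, same day
→ 2023-08-05 08:19 QVY

2023-08-05 08:19 QVY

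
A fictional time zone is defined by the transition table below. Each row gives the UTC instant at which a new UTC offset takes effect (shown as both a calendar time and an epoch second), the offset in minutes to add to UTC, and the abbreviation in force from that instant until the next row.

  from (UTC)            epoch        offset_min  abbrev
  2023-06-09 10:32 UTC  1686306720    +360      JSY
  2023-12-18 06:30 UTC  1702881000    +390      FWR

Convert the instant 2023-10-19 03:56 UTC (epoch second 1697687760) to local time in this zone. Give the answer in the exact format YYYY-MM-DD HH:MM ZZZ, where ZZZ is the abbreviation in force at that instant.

Query: 2023-10-19 03:56 UTC
Rule 1/2 (JSY, +06:00): 2023-06-09 10:32 UTC ≤ query < 2023-12-18 06:30 UTC
3·60 + 56 + 360 = 596 min
596 = 0·1440 + 596; 596 = 9·60 + 56 → 09:56, same day
→ 2023-10-19 09:56 JSY

2023-10-19 09:56 JSY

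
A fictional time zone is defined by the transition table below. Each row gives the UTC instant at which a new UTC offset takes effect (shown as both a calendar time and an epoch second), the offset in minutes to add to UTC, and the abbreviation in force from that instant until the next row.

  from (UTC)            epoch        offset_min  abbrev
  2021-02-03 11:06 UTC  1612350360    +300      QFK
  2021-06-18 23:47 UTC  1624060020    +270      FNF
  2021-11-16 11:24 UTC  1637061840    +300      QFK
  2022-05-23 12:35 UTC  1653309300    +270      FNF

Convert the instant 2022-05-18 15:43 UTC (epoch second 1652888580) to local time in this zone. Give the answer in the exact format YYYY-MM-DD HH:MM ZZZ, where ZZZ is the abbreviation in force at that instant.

Query: 2022-05-18 15:43 UTC
Rule 3/4 (QFK, +05:00): 2021-11-16 11:24 UTC ≤ query < 2022-05-23 12:35 UTC
15·60 + 43 + 300 = 1243 min
1243 = 0·1440 + 1243; 1243 = 20·60 + 43 → 20:43, same day
→ 2022-05-18 20:43 QFK

2022-05-18 20:43 QFK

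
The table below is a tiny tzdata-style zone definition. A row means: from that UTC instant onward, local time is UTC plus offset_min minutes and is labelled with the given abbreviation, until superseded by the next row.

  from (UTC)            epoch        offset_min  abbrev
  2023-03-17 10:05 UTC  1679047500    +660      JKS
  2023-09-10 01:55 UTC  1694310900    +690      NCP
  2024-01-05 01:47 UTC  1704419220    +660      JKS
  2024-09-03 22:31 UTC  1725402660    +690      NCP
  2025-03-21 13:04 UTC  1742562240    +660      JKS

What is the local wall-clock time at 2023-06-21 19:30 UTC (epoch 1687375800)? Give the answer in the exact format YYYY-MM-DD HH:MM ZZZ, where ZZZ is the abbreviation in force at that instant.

2023-06-22 06:30 JKS

Query: 2023-06-21 19:30 UTC
Rule 1/5 (JKS, +11:00): 2023-03-17 10:05 UTC ≤ query < 2023-09-10 01:55 UTC
19·60 + 30 + 660 = 1830 min
1830 = 1·1440 + 390; 390 = 6·60 + 30 → 06:30, 2023-06-21 + 1 day = 2023-06-22
→ 2023-06-22 06:30 JKS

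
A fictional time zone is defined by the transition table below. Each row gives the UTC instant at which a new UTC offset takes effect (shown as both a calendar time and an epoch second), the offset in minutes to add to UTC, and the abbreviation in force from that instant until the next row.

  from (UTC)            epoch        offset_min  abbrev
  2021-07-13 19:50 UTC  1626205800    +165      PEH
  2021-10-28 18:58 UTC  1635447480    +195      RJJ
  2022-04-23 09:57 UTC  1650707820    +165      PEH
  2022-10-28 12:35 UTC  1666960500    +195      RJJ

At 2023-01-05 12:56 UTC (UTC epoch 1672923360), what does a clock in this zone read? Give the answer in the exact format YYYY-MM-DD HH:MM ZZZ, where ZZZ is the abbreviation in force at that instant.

Query: 2023-01-05 12:56 UTC
Rule 4/4 (RJJ, +03:15): 2022-10-28 12:35 UTC ≤ query < +∞
12·60 + 56 + 195 = 971 min
971 = 0·1440 + 971; 971 = 16·60 + 11 → 16:11, same day
→ 2023-01-05 16:11 RJJ

2023-01-05 16:11 RJJ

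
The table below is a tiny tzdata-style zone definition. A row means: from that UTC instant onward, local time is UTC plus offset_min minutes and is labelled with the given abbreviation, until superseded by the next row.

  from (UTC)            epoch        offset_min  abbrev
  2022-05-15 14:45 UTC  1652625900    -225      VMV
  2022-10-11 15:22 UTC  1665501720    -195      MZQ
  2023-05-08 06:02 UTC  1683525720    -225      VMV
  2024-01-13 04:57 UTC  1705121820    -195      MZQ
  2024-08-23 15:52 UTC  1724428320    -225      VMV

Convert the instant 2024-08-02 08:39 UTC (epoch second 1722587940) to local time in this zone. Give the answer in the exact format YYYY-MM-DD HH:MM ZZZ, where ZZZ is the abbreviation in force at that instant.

2024-08-02 05:24 MZQ

Query: 2024-08-02 08:39 UTC
Rule 4/5 (MZQ, -03:15): 2024-01-13 04:57 UTC ≤ query < 2024-08-23 15:52 UTC
8·60 + 39 - 195 = 324 min
324 = 0·1440 + 324; 324 = 5·60 + 24 → 05:24, same day
→ 2024-08-02 05:24 MZQ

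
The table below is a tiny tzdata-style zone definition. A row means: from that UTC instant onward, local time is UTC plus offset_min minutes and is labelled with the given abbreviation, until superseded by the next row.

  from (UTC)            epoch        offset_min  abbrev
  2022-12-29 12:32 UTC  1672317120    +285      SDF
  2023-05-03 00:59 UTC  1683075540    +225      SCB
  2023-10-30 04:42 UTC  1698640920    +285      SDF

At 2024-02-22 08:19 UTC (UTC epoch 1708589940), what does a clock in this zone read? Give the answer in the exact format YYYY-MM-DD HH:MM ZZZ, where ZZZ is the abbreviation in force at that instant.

2024-02-22 13:04 SDF

Query: 2024-02-22 08:19 UTC
Rule 3/3 (SDF, +04:45): 2023-10-30 04:42 UTC ≤ query < +∞
8·60 + 19 + 285 = 784 min
784 = 0·1440 + 784; 784 = 13·60 + 4 → 13:04, same day
→ 2024-02-22 13:04 SDF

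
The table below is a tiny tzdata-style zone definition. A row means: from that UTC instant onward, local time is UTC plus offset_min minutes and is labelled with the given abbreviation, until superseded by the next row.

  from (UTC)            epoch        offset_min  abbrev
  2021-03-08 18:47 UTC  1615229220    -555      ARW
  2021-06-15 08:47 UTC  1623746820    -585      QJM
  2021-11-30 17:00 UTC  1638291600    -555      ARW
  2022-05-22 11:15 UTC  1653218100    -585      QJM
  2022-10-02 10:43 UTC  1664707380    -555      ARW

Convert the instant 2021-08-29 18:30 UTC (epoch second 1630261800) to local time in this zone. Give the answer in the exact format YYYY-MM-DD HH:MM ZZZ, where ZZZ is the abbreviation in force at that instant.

2021-08-29 08:45 QJM

Query: 2021-08-29 18:30 UTC
Rule 2/5 (QJM, -09:45): 2021-06-15 08:47 UTC ≤ query < 2021-11-30 17:00 UTC
18·60 + 30 - 585 = 525 min
525 = 0·1440 + 525; 525 = 8·60 + 45 → 08:45, same day
→ 2021-08-29 08:45 QJM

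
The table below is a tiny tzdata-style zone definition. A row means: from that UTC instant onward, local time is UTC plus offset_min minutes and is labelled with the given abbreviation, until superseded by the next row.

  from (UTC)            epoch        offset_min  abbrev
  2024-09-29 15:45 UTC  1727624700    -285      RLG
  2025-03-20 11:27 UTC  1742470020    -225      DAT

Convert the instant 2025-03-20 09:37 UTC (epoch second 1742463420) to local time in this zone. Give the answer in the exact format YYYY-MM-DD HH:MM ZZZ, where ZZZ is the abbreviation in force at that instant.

2025-03-20 04:52 RLG

Query: 2025-03-20 09:37 UTC
Rule 1/2 (RLG, -04:45): 2024-09-29 15:45 UTC ≤ query < 2025-03-20 11:27 UTC
9·60 + 37 - 285 = 292 min
292 = 0·1440 + 292; 292 = 4·60 + 52 → 04:52, same day
→ 2025-03-20 04:52 RLG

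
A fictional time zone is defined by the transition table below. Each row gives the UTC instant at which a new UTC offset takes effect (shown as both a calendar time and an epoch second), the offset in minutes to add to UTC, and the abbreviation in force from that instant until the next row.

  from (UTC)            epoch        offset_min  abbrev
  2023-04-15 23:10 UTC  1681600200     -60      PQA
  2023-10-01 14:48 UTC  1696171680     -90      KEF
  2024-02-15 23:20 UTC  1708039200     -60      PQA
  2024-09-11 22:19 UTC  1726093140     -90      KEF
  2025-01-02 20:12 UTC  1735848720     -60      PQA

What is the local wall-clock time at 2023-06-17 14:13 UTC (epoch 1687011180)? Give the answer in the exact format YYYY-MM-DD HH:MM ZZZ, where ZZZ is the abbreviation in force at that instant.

Query: 2023-06-17 14:13 UTC
Rule 1/5 (PQA, -01:00): 2023-04-15 23:10 UTC ≤ query < 2023-10-01 14:48 UTC
14·60 + 13 - 60 = 793 min
793 = 0·1440 + 793; 793 = 13·60 + 13 → 13:13, same day
→ 2023-06-17 13:13 PQA

2023-06-17 13:13 PQA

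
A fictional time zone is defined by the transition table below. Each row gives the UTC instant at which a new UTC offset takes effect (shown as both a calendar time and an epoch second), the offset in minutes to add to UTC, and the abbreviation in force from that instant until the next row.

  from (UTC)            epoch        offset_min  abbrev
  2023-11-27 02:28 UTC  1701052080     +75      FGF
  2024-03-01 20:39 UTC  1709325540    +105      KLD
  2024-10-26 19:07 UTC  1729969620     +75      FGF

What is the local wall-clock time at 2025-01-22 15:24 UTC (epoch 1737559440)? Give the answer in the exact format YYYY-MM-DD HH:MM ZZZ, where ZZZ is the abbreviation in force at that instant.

2025-01-22 16:39 FGF

Query: 2025-01-22 15:24 UTC
Rule 3/3 (FGF, +01:15): 2024-10-26 19:07 UTC ≤ query < +∞
15·60 + 24 + 75 = 999 min
999 = 0·1440 + 999; 999 = 16·60 + 39 → 16:39, same day
→ 2025-01-22 16:39 FGF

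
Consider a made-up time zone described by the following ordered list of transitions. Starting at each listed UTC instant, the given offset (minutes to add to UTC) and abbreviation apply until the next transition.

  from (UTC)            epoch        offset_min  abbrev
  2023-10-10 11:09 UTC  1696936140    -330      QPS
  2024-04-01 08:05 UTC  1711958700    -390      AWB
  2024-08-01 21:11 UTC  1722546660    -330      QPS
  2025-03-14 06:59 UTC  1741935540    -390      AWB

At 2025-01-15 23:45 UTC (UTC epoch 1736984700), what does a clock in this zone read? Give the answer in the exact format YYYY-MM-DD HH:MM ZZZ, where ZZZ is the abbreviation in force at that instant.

Query: 2025-01-15 23:45 UTC
Rule 3/4 (QPS, -05:30): 2024-08-01 21:11 UTC ≤ query < 2025-03-14 06:59 UTC
23·60 + 45 - 330 = 1095 min
1095 = 0·1440 + 1095; 1095 = 18·60 + 15 → 18:15, same day
→ 2025-01-15 18:15 QPS

2025-01-15 18:15 QPS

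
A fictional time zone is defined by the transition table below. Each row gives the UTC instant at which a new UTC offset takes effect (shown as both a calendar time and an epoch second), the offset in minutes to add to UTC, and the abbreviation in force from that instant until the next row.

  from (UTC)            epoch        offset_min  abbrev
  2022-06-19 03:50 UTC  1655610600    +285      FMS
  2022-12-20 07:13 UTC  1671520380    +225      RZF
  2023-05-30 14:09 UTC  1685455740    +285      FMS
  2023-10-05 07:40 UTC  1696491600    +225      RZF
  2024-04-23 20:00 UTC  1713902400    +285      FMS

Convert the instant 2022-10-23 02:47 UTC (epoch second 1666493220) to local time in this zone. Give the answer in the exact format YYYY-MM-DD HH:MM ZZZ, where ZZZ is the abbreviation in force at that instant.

Query: 2022-10-23 02:47 UTC
Rule 1/5 (FMS, +04:45): 2022-06-19 03:50 UTC ≤ query < 2022-12-20 07:13 UTC
2·60 + 47 + 285 = 452 min
452 = 0·1440 + 452; 452 = 7·60 + 32 → 07:32, same day
→ 2022-10-23 07:32 FMS

2022-10-23 07:32 FMS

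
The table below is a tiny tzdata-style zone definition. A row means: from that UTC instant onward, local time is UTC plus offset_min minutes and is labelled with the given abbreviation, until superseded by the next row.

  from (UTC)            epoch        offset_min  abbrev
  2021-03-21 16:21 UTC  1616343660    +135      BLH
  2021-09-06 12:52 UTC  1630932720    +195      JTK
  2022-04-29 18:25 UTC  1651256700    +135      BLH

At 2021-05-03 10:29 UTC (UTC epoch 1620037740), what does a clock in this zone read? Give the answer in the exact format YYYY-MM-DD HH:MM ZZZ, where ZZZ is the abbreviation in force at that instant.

Query: 2021-05-03 10:29 UTC
Rule 1/3 (BLH, +02:15): 2021-03-21 16:21 UTC ≤ query < 2021-09-06 12:52 UTC
10·60 + 29 + 135 = 764 min
764 = 0·1440 + 764; 764 = 12·60 + 44 → 12:44, same day
→ 2021-05-03 12:44 BLH

2021-05-03 12:44 BLH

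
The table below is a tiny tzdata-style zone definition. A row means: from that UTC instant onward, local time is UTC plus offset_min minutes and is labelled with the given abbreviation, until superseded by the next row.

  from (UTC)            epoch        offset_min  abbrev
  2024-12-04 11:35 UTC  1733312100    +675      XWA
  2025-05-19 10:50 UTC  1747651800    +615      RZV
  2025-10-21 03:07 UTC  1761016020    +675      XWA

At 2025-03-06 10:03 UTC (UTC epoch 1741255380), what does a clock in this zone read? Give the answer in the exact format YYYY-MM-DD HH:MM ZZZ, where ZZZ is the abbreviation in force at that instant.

Query: 2025-03-06 10:03 UTC
Rule 1/3 (XWA, +11:15): 2024-12-04 11:35 UTC ≤ query < 2025-05-19 10:50 UTC
10·60 + 3 + 675 = 1278 min
1278 = 0·1440 + 1278; 1278 = 21·60 + 18 → 21:18, same day
→ 2025-03-06 21:18 XWA

2025-03-06 21:18 XWA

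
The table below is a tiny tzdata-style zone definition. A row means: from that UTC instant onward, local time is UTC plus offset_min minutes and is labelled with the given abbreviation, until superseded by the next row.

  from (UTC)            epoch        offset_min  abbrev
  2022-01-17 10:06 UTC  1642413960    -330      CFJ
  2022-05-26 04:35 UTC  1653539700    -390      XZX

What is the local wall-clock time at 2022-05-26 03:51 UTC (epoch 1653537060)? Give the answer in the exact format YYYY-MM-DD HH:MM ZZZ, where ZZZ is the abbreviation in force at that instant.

Query: 2022-05-26 03:51 UTC
Rule 1/2 (CFJ, -05:30): 2022-01-17 10:06 UTC ≤ query < 2022-05-26 04:35 UTC
3·60 + 51 - 330 = -99 min
-99 = -1·1440 + 1341; 1341 = 22·60 + 21 → 22:21, 2022-05-26 - 1 day = 2022-05-25
→ 2022-05-25 22:21 CFJ

2022-05-25 22:21 CFJ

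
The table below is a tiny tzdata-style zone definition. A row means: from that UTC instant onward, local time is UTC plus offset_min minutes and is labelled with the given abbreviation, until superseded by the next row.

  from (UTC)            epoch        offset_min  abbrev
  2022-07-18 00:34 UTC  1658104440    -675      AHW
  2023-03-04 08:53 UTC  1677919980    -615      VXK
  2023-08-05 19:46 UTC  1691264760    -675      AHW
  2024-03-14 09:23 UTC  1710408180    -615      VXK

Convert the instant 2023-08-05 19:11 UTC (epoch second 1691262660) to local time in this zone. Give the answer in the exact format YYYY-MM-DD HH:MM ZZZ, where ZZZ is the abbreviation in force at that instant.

Query: 2023-08-05 19:11 UTC
Rule 2/4 (VXK, -10:15): 2023-03-04 08:53 UTC ≤ query < 2023-08-05 19:46 UTC
19·60 + 11 - 615 = 536 min
536 = 0·1440 + 536; 536 = 8·60 + 56 → 08:56, same day
→ 2023-08-05 08:56 VXK

2023-08-05 08:56 VXK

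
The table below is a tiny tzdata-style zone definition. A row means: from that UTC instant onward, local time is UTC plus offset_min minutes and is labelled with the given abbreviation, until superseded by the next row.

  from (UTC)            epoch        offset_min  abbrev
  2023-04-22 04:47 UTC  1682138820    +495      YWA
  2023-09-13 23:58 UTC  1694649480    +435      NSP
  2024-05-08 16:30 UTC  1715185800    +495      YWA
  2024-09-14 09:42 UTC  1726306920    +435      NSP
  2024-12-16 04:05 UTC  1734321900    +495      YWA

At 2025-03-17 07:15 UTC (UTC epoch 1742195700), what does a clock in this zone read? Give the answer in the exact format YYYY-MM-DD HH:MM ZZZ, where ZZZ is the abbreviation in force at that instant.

2025-03-17 15:30 YWA

Query: 2025-03-17 07:15 UTC
Rule 5/5 (YWA, +08:15): 2024-12-16 04:05 UTC ≤ query < +∞
7·60 + 15 + 495 = 930 min
930 = 0·1440 + 930; 930 = 15·60 + 30 → 15:30, same day
→ 2025-03-17 15:30 YWA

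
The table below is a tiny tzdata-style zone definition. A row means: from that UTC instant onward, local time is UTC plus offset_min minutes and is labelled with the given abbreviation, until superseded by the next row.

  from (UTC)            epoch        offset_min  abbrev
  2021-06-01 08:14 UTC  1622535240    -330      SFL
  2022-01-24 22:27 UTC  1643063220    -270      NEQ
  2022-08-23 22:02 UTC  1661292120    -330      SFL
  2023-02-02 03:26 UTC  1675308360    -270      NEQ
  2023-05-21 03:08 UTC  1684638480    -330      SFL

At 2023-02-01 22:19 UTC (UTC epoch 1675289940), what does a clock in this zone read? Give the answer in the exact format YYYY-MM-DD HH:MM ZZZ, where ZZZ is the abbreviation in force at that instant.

Query: 2023-02-01 22:19 UTC
Rule 3/5 (SFL, -05:30): 2022-08-23 22:02 UTC ≤ query < 2023-02-02 03:26 UTC
22·60 + 19 - 330 = 1009 min
1009 = 0·1440 + 1009; 1009 = 16·60 + 49 → 16:49, same day
→ 2023-02-01 16:49 SFL

2023-02-01 16:49 SFL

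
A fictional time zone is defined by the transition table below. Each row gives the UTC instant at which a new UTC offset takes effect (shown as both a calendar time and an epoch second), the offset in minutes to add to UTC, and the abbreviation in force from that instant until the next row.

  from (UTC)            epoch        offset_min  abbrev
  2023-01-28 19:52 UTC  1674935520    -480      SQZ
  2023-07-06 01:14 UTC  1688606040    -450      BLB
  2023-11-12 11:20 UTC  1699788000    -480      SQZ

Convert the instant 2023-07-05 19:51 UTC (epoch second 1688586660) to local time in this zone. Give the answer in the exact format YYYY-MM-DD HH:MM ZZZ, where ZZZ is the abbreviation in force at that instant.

2023-07-05 11:51 SQZ

Query: 2023-07-05 19:51 UTC
Rule 1/3 (SQZ, -08:00): 2023-01-28 19:52 UTC ≤ query < 2023-07-06 01:14 UTC
19·60 + 51 - 480 = 711 min
711 = 0·1440 + 711; 711 = 11·60 + 51 → 11:51, same day
→ 2023-07-05 11:51 SQZ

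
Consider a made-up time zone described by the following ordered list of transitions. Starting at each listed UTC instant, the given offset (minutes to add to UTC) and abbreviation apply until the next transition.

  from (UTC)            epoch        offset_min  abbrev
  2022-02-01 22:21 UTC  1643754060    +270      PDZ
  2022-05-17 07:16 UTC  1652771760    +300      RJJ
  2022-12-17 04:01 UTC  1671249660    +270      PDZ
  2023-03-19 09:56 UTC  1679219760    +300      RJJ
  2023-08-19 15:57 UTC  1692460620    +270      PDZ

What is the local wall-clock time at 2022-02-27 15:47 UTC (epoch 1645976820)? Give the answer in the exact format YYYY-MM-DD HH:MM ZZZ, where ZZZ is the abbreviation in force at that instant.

Query: 2022-02-27 15:47 UTC
Rule 1/5 (PDZ, +04:30): 2022-02-01 22:21 UTC ≤ query < 2022-05-17 07:16 UTC
15·60 + 47 + 270 = 1217 min
1217 = 0·1440 + 1217; 1217 = 20·60 + 17 → 20:17, same day
→ 2022-02-27 20:17 PDZ

2022-02-27 20:17 PDZ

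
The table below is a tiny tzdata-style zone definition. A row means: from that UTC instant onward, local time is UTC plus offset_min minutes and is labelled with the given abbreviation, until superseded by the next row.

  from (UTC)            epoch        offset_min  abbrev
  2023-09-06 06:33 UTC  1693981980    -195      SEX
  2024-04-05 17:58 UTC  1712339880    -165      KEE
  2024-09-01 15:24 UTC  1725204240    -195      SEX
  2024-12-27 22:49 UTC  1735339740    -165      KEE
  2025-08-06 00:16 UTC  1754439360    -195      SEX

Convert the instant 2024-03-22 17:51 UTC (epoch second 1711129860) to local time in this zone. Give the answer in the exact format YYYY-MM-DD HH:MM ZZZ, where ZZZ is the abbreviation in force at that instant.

Query: 2024-03-22 17:51 UTC
Rule 1/5 (SEX, -03:15): 2023-09-06 06:33 UTC ≤ query < 2024-04-05 17:58 UTC
17·60 + 51 - 195 = 876 min
876 = 0·1440 + 876; 876 = 14·60 + 36 → 14:36, same day
→ 2024-03-22 14:36 SEX

2024-03-22 14:36 SEX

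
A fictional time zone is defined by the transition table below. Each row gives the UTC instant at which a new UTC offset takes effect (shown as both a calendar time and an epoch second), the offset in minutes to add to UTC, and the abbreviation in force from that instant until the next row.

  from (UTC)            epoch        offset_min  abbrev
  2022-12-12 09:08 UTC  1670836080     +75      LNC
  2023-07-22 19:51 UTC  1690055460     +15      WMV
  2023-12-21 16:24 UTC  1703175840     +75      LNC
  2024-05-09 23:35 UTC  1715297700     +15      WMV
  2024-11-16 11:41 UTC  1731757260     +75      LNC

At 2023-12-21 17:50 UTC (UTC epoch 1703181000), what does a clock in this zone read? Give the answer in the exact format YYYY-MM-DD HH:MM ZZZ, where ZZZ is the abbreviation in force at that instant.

2023-12-21 19:05 LNC

Query: 2023-12-21 17:50 UTC
Rule 3/5 (LNC, +01:15): 2023-12-21 16:24 UTC ≤ query < 2024-05-09 23:35 UTC
17·60 + 50 + 75 = 1145 min
1145 = 0·1440 + 1145; 1145 = 19·60 + 5 → 19:05, same day
→ 2023-12-21 19:05 LNC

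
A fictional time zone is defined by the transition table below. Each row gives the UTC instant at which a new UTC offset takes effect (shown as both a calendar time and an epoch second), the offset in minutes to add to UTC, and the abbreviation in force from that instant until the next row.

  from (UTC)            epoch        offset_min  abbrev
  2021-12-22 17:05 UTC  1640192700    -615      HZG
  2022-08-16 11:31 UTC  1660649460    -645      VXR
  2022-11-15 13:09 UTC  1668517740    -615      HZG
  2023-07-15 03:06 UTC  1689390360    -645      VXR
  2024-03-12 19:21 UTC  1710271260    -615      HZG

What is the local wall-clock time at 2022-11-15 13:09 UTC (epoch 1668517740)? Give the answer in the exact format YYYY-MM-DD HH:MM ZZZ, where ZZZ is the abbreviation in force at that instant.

Query: 2022-11-15 13:09 UTC
Rule 3/5 (HZG, -10:15): 2022-11-15 13:09 UTC ≤ query < 2023-07-15 03:06 UTC
13·60 + 9 - 615 = 174 min
174 = 0·1440 + 174; 174 = 2·60 + 54 → 02:54, same day
→ 2022-11-15 02:54 HZG

2022-11-15 02:54 HZG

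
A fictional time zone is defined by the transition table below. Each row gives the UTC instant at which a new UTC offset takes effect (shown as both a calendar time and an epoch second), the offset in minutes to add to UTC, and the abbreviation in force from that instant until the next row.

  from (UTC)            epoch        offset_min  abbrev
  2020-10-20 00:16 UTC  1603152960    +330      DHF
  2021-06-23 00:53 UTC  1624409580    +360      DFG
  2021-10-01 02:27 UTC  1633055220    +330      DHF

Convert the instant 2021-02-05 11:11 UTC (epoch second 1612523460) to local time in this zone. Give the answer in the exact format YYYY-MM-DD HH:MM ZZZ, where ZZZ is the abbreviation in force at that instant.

Query: 2021-02-05 11:11 UTC
Rule 1/3 (DHF, +05:30): 2020-10-20 00:16 UTC ≤ query < 2021-06-23 00:53 UTC
11·60 + 11 + 330 = 1001 min
1001 = 0·1440 + 1001; 1001 = 16·60 + 41 → 16:41, same day
→ 2021-02-05 16:41 DHF

2021-02-05 16:41 DHF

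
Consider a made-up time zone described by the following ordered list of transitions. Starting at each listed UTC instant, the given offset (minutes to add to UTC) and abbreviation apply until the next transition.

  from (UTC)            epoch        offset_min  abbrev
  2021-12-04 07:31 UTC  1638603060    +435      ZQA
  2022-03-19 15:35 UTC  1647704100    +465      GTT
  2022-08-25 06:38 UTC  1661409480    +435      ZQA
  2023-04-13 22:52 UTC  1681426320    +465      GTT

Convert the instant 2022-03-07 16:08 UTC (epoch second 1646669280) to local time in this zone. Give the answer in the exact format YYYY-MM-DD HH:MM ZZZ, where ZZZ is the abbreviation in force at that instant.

Query: 2022-03-07 16:08 UTC
Rule 1/4 (ZQA, +07:15): 2021-12-04 07:31 UTC ≤ query < 2022-03-19 15:35 UTC
16·60 + 8 + 435 = 1403 min
1403 = 0·1440 + 1403; 1403 = 23·60 + 23 → 23:23, same day
→ 2022-03-07 23:23 ZQA

2022-03-07 23:23 ZQA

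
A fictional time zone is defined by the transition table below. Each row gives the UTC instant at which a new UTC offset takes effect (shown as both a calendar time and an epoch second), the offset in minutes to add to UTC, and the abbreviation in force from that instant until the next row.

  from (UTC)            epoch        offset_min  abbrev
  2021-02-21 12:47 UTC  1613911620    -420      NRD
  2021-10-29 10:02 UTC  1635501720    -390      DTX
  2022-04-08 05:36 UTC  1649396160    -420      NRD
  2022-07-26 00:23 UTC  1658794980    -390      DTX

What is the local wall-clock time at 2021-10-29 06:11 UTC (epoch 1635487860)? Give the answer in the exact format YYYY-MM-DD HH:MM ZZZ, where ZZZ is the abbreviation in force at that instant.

Query: 2021-10-29 06:11 UTC
Rule 1/4 (NRD, -07:00): 2021-02-21 12:47 UTC ≤ query < 2021-10-29 10:02 UTC
6·60 + 11 - 420 = -49 min
-49 = -1·1440 + 1391; 1391 = 23·60 + 11 → 23:11, 2021-10-29 - 1 day = 2021-10-28
→ 2021-10-28 23:11 NRD

2021-10-28 23:11 NRD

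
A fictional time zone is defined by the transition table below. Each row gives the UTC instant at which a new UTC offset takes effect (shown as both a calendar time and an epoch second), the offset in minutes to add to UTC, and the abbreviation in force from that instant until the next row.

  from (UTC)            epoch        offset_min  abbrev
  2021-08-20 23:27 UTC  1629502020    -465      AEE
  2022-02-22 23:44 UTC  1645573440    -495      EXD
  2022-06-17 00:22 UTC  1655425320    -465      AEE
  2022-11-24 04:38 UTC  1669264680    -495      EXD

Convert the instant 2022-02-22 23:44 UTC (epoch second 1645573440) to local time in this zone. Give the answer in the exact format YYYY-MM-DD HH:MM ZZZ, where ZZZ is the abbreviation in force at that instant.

2022-02-22 15:29 EXD

Query: 2022-02-22 23:44 UTC
Rule 2/4 (EXD, -08:15): 2022-02-22 23:44 UTC ≤ query < 2022-06-17 00:22 UTC
23·60 + 44 - 495 = 929 min
929 = 0·1440 + 929; 929 = 15·60 + 29 → 15:29, same day
→ 2022-02-22 15:29 EXD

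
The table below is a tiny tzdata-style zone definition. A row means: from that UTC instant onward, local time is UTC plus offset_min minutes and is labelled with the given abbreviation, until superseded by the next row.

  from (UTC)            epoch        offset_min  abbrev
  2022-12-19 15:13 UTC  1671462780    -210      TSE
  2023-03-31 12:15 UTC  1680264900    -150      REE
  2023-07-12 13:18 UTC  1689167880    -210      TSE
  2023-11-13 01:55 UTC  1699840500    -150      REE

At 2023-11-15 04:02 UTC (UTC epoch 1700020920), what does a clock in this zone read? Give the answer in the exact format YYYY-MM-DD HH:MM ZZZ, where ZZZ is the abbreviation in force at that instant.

2023-11-15 01:32 REE

Query: 2023-11-15 04:02 UTC
Rule 4/4 (REE, -02:30): 2023-11-13 01:55 UTC ≤ query < +∞
4·60 + 2 - 150 = 92 min
92 = 0·1440 + 92; 92 = 1·60 + 32 → 01:32, same day
→ 2023-11-15 01:32 REE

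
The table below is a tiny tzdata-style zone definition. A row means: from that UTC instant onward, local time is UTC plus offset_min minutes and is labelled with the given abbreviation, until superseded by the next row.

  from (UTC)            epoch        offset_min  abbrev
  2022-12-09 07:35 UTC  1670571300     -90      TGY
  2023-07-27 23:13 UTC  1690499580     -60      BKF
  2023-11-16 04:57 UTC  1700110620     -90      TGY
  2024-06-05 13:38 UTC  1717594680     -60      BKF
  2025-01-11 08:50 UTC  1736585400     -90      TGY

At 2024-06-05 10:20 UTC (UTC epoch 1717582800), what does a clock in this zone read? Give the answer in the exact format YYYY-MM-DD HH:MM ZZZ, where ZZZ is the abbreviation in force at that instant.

Query: 2024-06-05 10:20 UTC
Rule 3/5 (TGY, -01:30): 2023-11-16 04:57 UTC ≤ query < 2024-06-05 13:38 UTC
10·60 + 20 - 90 = 530 min
530 = 0·1440 + 530; 530 = 8·60 + 50 → 08:50, same day
→ 2024-06-05 08:50 TGY

2024-06-05 08:50 TGY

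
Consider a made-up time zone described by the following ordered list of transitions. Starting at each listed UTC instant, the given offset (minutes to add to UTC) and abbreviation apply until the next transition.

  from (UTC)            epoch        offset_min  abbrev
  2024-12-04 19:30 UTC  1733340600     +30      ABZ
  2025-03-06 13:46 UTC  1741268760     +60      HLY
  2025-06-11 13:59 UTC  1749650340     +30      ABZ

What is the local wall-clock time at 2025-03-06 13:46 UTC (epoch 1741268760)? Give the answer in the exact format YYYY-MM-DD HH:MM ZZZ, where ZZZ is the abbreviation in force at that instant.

2025-03-06 14:46 HLY

Query: 2025-03-06 13:46 UTC
Rule 2/3 (HLY, +01:00): 2025-03-06 13:46 UTC ≤ query < 2025-06-11 13:59 UTC
13·60 + 46 + 60 = 886 min
886 = 0·1440 + 886; 886 = 14·60 + 46 → 14:46, same day
→ 2025-03-06 14:46 HLY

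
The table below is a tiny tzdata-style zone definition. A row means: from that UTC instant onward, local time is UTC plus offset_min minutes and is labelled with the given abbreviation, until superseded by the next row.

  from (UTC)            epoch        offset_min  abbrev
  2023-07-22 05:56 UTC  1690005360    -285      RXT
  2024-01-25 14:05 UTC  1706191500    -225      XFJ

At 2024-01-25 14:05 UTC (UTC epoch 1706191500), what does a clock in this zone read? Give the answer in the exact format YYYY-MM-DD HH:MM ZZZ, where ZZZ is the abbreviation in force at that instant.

Query: 2024-01-25 14:05 UTC
Rule 2/2 (XFJ, -03:45): 2024-01-25 14:05 UTC ≤ query < +∞
14·60 + 5 - 225 = 620 min
620 = 0·1440 + 620; 620 = 10·60 + 20 → 10:20, same day
→ 2024-01-25 10:20 XFJ

2024-01-25 10:20 XFJ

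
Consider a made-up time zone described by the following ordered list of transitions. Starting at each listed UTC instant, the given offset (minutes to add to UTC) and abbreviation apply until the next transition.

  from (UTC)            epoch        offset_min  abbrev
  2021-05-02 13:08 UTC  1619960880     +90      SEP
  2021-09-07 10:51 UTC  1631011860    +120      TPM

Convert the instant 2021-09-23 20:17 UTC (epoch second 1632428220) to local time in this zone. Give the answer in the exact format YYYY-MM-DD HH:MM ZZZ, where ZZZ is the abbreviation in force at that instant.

2021-09-23 22:17 TPM

Query: 2021-09-23 20:17 UTC
Rule 2/2 (TPM, +02:00): 2021-09-07 10:51 UTC ≤ query < +∞
20·60 + 17 + 120 = 1337 min
1337 = 0·1440 + 1337; 1337 = 22·60 + 17 → 22:17, same day
→ 2021-09-23 22:17 TPM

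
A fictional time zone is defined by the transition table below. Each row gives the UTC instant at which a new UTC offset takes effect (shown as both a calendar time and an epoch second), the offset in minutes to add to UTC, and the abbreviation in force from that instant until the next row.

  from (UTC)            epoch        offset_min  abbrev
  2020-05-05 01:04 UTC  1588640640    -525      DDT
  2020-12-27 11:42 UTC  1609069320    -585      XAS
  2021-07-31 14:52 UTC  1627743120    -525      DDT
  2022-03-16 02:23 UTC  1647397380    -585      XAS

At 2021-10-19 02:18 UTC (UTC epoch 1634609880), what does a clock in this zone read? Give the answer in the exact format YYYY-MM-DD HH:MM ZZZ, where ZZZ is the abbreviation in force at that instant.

2021-10-18 17:33 DDT

Query: 2021-10-19 02:18 UTC
Rule 3/4 (DDT, -08:45): 2021-07-31 14:52 UTC ≤ query < 2022-03-16 02:23 UTC
2·60 + 18 - 525 = -387 min
-387 = -1·1440 + 1053; 1053 = 17·60 + 33 → 17:33, 2021-10-19 - 1 day = 2021-10-18
→ 2021-10-18 17:33 DDT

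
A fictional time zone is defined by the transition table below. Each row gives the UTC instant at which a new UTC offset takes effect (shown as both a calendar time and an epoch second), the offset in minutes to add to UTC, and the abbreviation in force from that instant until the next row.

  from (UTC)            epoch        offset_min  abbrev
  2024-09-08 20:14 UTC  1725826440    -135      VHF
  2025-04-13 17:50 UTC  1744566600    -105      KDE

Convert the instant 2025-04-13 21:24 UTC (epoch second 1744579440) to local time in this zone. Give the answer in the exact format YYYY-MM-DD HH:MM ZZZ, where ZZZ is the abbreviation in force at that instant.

2025-04-13 19:39 KDE

Query: 2025-04-13 21:24 UTC
Rule 2/2 (KDE, -01:45): 2025-04-13 17:50 UTC ≤ query < +∞
21·60 + 24 - 105 = 1179 min
1179 = 0·1440 + 1179; 1179 = 19·60 + 39 → 19:39, same day
→ 2025-04-13 19:39 KDE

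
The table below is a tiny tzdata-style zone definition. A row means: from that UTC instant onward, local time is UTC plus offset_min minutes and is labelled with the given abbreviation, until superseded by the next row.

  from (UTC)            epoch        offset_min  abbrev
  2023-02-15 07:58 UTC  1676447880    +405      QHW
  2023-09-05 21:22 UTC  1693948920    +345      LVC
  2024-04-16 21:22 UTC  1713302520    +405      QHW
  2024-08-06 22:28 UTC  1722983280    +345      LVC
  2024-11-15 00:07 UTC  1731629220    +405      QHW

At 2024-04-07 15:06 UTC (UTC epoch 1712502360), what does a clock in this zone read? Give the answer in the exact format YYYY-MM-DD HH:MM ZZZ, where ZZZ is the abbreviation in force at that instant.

2024-04-07 20:51 LVC

Query: 2024-04-07 15:06 UTC
Rule 2/5 (LVC, +05:45): 2023-09-05 21:22 UTC ≤ query < 2024-04-16 21:22 UTC
15·60 + 6 + 345 = 1251 min
1251 = 0·1440 + 1251; 1251 = 20·60 + 51 → 20:51, same day
→ 2024-04-07 20:51 LVC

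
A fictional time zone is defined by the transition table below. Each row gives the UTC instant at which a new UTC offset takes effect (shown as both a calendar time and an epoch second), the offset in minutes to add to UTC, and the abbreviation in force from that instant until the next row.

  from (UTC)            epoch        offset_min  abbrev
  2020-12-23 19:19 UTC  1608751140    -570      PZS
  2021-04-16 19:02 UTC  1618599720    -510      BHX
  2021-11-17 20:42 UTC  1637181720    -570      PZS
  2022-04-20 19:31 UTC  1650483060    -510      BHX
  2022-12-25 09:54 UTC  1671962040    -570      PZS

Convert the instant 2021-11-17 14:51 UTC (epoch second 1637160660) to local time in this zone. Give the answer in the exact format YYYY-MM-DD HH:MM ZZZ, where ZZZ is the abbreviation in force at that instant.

2021-11-17 06:21 BHX

Query: 2021-11-17 14:51 UTC
Rule 2/5 (BHX, -08:30): 2021-04-16 19:02 UTC ≤ query < 2021-11-17 20:42 UTC
14·60 + 51 - 510 = 381 min
381 = 0·1440 + 381; 381 = 6·60 + 21 → 06:21, same day
→ 2021-11-17 06:21 BHX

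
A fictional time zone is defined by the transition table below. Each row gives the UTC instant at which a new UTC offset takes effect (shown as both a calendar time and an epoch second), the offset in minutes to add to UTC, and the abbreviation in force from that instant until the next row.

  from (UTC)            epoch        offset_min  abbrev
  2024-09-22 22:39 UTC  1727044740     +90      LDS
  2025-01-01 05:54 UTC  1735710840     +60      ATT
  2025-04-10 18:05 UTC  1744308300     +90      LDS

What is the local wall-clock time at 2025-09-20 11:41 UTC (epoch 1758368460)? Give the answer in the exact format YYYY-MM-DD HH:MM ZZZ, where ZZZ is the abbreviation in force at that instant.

Query: 2025-09-20 11:41 UTC
Rule 3/3 (LDS, +01:30): 2025-04-10 18:05 UTC ≤ query < +∞
11·60 + 41 + 90 = 791 min
791 = 0·1440 + 791; 791 = 13·60 + 11 → 13:11, same day
→ 2025-09-20 13:11 LDS

2025-09-20 13:11 LDS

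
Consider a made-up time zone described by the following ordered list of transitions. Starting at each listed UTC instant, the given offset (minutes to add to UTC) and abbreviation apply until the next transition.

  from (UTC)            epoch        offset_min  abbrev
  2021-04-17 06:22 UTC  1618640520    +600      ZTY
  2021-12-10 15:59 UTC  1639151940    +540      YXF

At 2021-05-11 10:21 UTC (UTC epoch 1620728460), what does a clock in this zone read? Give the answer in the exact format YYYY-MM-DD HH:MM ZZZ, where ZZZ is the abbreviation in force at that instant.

Query: 2021-05-11 10:21 UTC
Rule 1/2 (ZTY, +10:00): 2021-04-17 06:22 UTC ≤ query < 2021-12-10 15:59 UTC
10·60 + 21 + 600 = 1221 min
1221 = 0·1440 + 1221; 1221 = 20·60 + 21 → 20:21, same day
→ 2021-05-11 20:21 ZTY

2021-05-11 20:21 ZTY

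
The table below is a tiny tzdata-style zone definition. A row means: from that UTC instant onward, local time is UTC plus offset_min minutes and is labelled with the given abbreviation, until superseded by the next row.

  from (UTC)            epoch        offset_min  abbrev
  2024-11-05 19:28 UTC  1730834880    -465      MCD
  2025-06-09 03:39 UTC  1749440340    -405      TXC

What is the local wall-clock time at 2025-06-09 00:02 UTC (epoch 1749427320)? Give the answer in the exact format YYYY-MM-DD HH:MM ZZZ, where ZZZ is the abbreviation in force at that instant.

Query: 2025-06-09 00:02 UTC
Rule 1/2 (MCD, -07:45): 2024-11-05 19:28 UTC ≤ query < 2025-06-09 03:39 UTC
0·60 + 2 - 465 = -463 min
-463 = -1·1440 + 977; 977 = 16·60 + 17 → 16:17, 2025-06-09 - 1 day = 2025-06-08
→ 2025-06-08 16:17 MCD

2025-06-08 16:17 MCD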